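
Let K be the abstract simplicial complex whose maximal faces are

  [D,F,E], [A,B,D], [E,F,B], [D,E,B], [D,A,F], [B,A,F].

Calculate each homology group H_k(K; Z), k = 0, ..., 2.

Take the total order A < B < D < E < F on the vertex set. Then K (dimension 2) consists of the simplices:

  0-simplices (5): A, B, D, E, F
  1-simplices (9): AB, AD, AF, BD, BE, BF, DE, DF, EF
  2-simplices (6): ABD, ABF, ADF, BDE, BEF, DEF

Hence C_0 ≅ Z^5, C_1 ≅ Z^9, C_2 ≅ Z^6.

∂_1: C_1 → C_0 maps an edge to its endpoints' difference, ∂[p,q] = q − p.
The 5×9 boundary matrix has rank 4 and Smith normal form diag(1,1,1,1).

∂_2: C_2 → C_1 sends each 2-simplex [p,q,r] to [q,r] − [p,r] + [p,q]. For instance
  ∂BDE = DE − BE + BD,
  ∂BEF = EF − BF + BE.
The 9×6 boundary matrix has rank 5 and Smith normal form diag(1,1,1,1,1).

From H_k ≅ ker(∂_k) / im(∂_{k+1}) we obtain:

  H_0: rank C_0 − rank ∂_1 = 5 − 4 = 1, and the invariant factors of ∂_1 are all 1, so H_0 ≅ Z.
  H_1: rank ker ∂_1 − rank ∂_2 = (9 − 4) − 5 = 0, and the invariant factors of ∂_2 are all 1, so H_1 ≅ 0.
  H_2: rank ker ∂_2 − rank ∂_3 = (6 − 5) − 0 = 1, and there is no ∂_3, so H_2 ≅ Z.

H_0 ≅ Z,  H_1 = 0,  H_2 ≅ Z.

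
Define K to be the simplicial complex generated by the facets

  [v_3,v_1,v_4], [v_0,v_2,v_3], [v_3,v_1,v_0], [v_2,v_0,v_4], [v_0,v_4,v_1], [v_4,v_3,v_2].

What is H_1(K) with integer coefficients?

H_1 ≅ 0.

We work with the vertex ordering v_0 < v_1 < v_2 < v_3 < v_4. The simplices of K, each written with vertices in increasing order, are:

  0-simplices (5): [v_0], [v_1], [v_2], [v_3], [v_4]
  1-simplices (9): [v_0,v_1], [v_0,v_2], [v_0,v_3], [v_0,v_4], [v_1,v_3], [v_1,v_4], [v_2,v_3], [v_2,v_4], [v_3,v_4]
  2-simplices (6): [v_0,v_1,v_3], [v_0,v_1,v_4], [v_0,v_2,v_3], [v_0,v_2,v_4], [v_1,v_3,v_4], [v_2,v_3,v_4]

giving chain groups C_0 ≅ Z^5, C_1 ≅ Z^9, C_2 ≅ Z^6.

The boundary map ∂_1: C_1 → C_0 sends each edge [p,q] (with p < q) to q − p. For instance
  ∂[v_0,v_2] = [v_2] − [v_0].
As a 5×9 matrix over Z this has rank 4, with invariant factors (1,1,1,1).

The boundary map ∂_2: C_2 → C_1 acts by ∂[p,q,r] = [q,r] − [p,r] + [p,q]. For instance
  ∂[v_1,v_3,v_4] = [v_3,v_4] − [v_1,v_4] + [v_1,v_3],
  ∂[v_0,v_1,v_4] = [v_1,v_4] − [v_0,v_4] + [v_0,v_1].
As a 9×6 matrix over Z this has rank 5, with invariant factors (1,1,1,1,1).

Reading off H_k = ker ∂_k / im ∂_{k+1}:

  H_1: rank ker ∂_1 − rank ∂_2 = (9 − 4) − 5 = 0, and the invariant factors of ∂_2 are all 1, so H_1 ≅ 0.

(K is a triangulation of the 2-sphere S^2.)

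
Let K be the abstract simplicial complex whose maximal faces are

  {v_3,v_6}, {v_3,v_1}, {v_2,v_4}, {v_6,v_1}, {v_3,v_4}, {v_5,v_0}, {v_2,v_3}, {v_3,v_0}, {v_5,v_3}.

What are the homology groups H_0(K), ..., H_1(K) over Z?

We work with the vertex ordering v_0 < v_1 < v_2 < v_3 < v_4 < v_5 < v_6. The simplices of K, each written with vertices in increasing order, are:

  0-simplices (7): [v_0], [v_1], [v_2], [v_3], [v_4], [v_5], [v_6]
  1-simplices (9): [v_0,v_3], [v_0,v_5], [v_1,v_3], [v_1,v_6], [v_2,v_3], [v_2,v_4], [v_3,v_4], [v_3,v_5], [v_3,v_6]

so the chain groups are C_0 ≅ Z^7, C_1 ≅ Z^9.

The boundary map ∂_1: C_1 → C_0 maps an edge to its endpoints' difference, ∂[p,q] = q − p. For instance
  ∂[v_2,v_3] = [v_3] − [v_2].
The 7×9 boundary matrix has rank 6 and Smith normal form diag(1,1,1,1,1,1).

Computing H_k = (kernel of ∂_k) / (image of ∂_{k+1}):

  H_0: rank C_0 − rank ∂_1 = 7 − 6 = 1, and the invariant factors of ∂_1 are all 1, so H_0 = Z.
  H_1: rank ker ∂_1 − rank ∂_2 = (9 − 6) − 0 = 3, and there is no ∂_2, so H_1 = Z^3.

As a check, the Euler characteristic is 7 − 9 = -2, which agrees with 1 − 3 = -2.

H_0 ≅ Z,  H_1 ≅ Z^3.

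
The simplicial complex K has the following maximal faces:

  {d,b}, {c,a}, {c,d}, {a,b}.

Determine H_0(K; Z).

H_0 = Z.

K has 4 vertices, 4 edges.
rank ∂_0 = 0, rank ∂_1 = 3 ⇒ b_0 = 4 − 0 − 3 = 1; all invariant factors of ∂_1 are 1 so no torsion. So H_0 ≅ Z.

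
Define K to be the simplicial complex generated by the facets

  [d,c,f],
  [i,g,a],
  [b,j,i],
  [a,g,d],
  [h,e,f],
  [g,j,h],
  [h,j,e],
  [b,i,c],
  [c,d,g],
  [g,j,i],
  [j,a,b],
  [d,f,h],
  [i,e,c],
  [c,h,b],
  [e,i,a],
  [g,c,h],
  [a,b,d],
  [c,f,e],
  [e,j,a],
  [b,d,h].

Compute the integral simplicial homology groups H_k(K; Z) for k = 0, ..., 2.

H_0 = Z,  H_1 = Z ⊕ Z/2,  H_2 = 0.

Fix the vertex order a < b < c < d < e < f < g < h < i < j and write every simplex with vertices in increasing order. Then dim K = 2 and the simplices of K are:

  0-simplices (10): a, b, c, d, e, f, g, h, i, j
  1-simplices (30): ab, ad, ae, ag, ai, aj, bc, bd, bh, bi, bj, cd, ce, cf, cg, ch, ci, df, dg, dh, ef, eh, ei, ej, fh, gh, gi, gj, hj, ij
  2-simplices (20): abd, abj, adg, aei, aej, agi, bch, bci, bdh, bij, cdf, cdg, cef, cei, cgh, dfh, efh, ehj, ghj, gij

Hence C_0 ≅ Z^10, C_1 ≅ Z^30, C_2 ≅ Z^20.

∂_1: C_1 → C_0 sends each edge [p,q] (with p < q) to q − p. For instance
  ∂ej = j − e.
This gives a 10×30 integer matrix of rank 9; reducing to Smith normal form yields diagonal entries (1,1,1,1,1,1,1,1,1).

∂_2: C_2 → C_1 sends each 2-simplex [p,q,r] to [q,r] − [p,r] + [p,q]. For instance
  ∂gij = ij − gj + gi,
  ∂dfh = fh − dh + df.
The 30×20 boundary matrix has rank 20 and Smith normal form diag(1,1,1,1,1,1,1,1,1,1,1,1,1,1,1,1,1,1,1,2).

Now H_k = ker ∂_k / im ∂_{k+1}, so:

  H_0: rank C_0 − rank ∂_1 = 10 − 9 = 1, and the invariant factors of ∂_1 are all 1, so H_0 ≅ Z.
  H_1: rank ker ∂_1 − rank ∂_2 = (30 − 9) − 20 = 1, and ∂_2 has invariant factor 2 > 1, so H_1 ≅ Z ⊕ Z/2.
  H_2: rank ker ∂_2 − rank ∂_3 = (20 − 20) − 0 = 0, and there is no ∂_3, so H_2 ≅ 0.

As a check, the Euler characteristic is 10 − 30 + 20 = 0, which agrees with 1 − 1 + 0 = 0.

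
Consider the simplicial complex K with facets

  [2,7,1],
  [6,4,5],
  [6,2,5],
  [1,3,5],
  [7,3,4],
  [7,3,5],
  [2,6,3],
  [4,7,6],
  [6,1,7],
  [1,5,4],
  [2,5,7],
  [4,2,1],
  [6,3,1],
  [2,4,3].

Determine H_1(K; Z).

H_1 ≅ Z^2.

Fix the vertex order 1 < 2 < 3 < 4 < 5 < 6 < 7 and write every simplex with vertices in increasing order. Then dim K = 2 and the simplices of K are:

  0-simplices (7): [1], [2], [3], [4], [5], [6], [7]
  1-simplices (21): [1,2], [1,3], [1,4], [1,5], [1,6], [1,7], [2,3], [2,4], [2,5], [2,6], [2,7], [3,4], [3,5], [3,6], [3,7], [4,5], [4,6], [4,7], [5,6], [5,7], [6,7]
  2-simplices (14): [1,2,4], [1,2,7], [1,3,5], [1,3,6], [1,4,5], [1,6,7], [2,3,4], [2,3,6], [2,5,6], [2,5,7], [3,4,7], [3,5,7], [4,5,6], [4,6,7]

giving chain groups C_0 ≅ Z^7, C_1 ≅ Z^21, C_2 ≅ Z^14.

The boundary map ∂_1: C_1 → C_0 sends each edge [p,q] (with p < q) to q − p.
The 7×21 boundary matrix has rank 6 and Smith normal form diag(1,1,1,1,1,1).

Boundary ∂_2: C_2 → C_1 maps a triangle to the signed sum of its edges. For instance
  ∂[4,6,7] = [6,7] − [4,7] + [4,6],
  ∂[2,5,7] = [5,7] − [2,7] + [2,5].
As a 21×14 matrix over Z this has rank 13, with invariant factors (1,1,1,1,1,1,1,1,1,1,1,1,1).

Now H_k = ker ∂_k / im ∂_{k+1}, so:

  H_1: rank ker ∂_1 − rank ∂_2 = (21 − 6) − 13 = 2, and the invariant factors of ∂_2 are all 1, so H_1 = Z^2.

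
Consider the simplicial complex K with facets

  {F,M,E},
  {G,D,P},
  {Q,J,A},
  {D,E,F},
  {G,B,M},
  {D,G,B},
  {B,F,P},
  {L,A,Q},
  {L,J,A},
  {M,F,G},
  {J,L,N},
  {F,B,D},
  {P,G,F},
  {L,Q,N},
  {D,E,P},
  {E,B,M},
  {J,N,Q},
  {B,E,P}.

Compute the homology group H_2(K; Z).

H_2 ≅ Z.

Order the vertices as A < B < D < E < F < G < J < L < M < N < P < Q. Listing each simplex with vertices in this order, K has dimension 2 with simplices:

  0-simplices (12): A, B, D, E, F, G, J, L, M, N, P, Q
  1-simplices (27): AJ, AL, AQ, BD, BE, BF, BG, BM, BP, DE, DF, DG, DP, EF, EM, EP, FG, FM, FP, GM, GP, JL, JN, JQ, LN, LQ, NQ
  2-simplices (18): AJL, AJQ, ALQ, BDF, BDG, BEM, BEP, BFP, BGM, DEF, DEP, DGP, EFM, FGM, FGP, JLN, JNQ, LNQ

giving chain groups C_0 ≅ Z^12, C_1 ≅ Z^27, C_2 ≅ Z^18.

∂_1: C_1 → C_0 sends each edge [p,q] (with p < q) to q − p.
The 12×27 boundary matrix has rank 10 and Smith normal form diag(1,1,1,1,1,1,1,1,1,1).

∂_2: C_2 → C_1 maps a triangle to the signed sum of its edges. For instance
  ∂JNQ = NQ − JQ + JN,
  ∂ALQ = LQ − AQ + AL.
The resulting 27×18 matrix has rank 17, and its Smith normal form has invariant factors (1,1,1,1,1,1,1,1,1,1,1,1,1,1,1,1,2).

Reading off H_k = ker ∂_k / im ∂_{k+1}:

  H_2: rank ker ∂_2 − rank ∂_3 = (18 − 17) − 0 = 1, and there is no ∂_3, so H_2 ≅ Z.

(K is a triangulation of the disjoint union of the real projective plane RP^2 and the 2-sphere S^2.)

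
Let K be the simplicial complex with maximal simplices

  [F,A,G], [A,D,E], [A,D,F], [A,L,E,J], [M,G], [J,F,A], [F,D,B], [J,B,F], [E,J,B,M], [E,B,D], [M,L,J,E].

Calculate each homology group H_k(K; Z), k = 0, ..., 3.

Fix the vertex order A < B < D < E < F < G < J < L < M and write every simplex with vertices in increasing order. Then dim K = 3 and the simplices of K are:

  0-simplices (9): A, B, D, E, F, G, J, L, M
  1-simplices (22): AD, AE, AF, AG, AJ, AL, BD, BE, BF, BJ, BM, DE, DF, EJ, EL, EM, FG, FJ, GM, JL, JM, LM
  2-simplices (17): ADE, ADF, AEJ, AEL, AFG, AFJ, AJL, BDE, BDF, BEJ, BEM, BFJ, BJM, EJL, EJM, ELM, JLM
  3-simplices (3): AEJL, BEJM, EJLM

giving chain groups C_0 ≅ Z^9, C_1 ≅ Z^22, C_2 ≅ Z^17, C_3 ≅ Z^3.

The boundary map ∂_1: C_1 → C_0 maps an edge to its endpoints' difference, ∂[p,q] = q − p. For instance
  ∂AD = D − A.
The 9×22 boundary matrix has rank 8 and Smith normal form diag(1,1,1,1,1,1,1,1).

Boundary ∂_2: C_2 → C_1 sends each 2-simplex [p,q,r] to [q,r] − [p,r] + [p,q]. For instance
  ∂ADF = DF − AF + AD,
  ∂BDE = DE − BE + BD.
The 22×17 boundary matrix has rank 13 and Smith normal form diag(1,1,1,1,1,1,1,1,1,1,1,1,1).

Boundary ∂_3: C_3 → C_2 sends each 3-simplex σ to the alternating sum Σ_i (−1)^i (σ with its i-th vertex removed). For instance
  ∂BEJM = EJM − BJM + BEM − BEJ,
  ∂EJLM = JLM − ELM + EJM − EJL.
The resulting 17×3 matrix has rank 3, and its Smith normal form has invariant factors (1,1,1).

From H_k ≅ ker(∂_k) / im(∂_{k+1}) we obtain:

  H_0: rank C_0 − rank ∂_1 = 9 − 8 = 1, and the invariant factors of ∂_1 are all 1, so H_0 = Z.
  H_1: rank ker ∂_1 − rank ∂_2 = (22 − 8) − 13 = 1, and the invariant factors of ∂_2 are all 1, so H_1 = Z.
  H_2: rank ker ∂_2 − rank ∂_3 = (17 − 13) − 3 = 1, and the invariant factors of ∂_3 are all 1, so H_2 = Z.
  H_3: rank ker ∂_3 − rank ∂_4 = (3 − 3) − 0 = 0, and there is no ∂_4, so H_3 = 0.

H_0 ≅ Z,  H_1 ≅ Z,  H_2 ≅ Z,  H_3 = 0.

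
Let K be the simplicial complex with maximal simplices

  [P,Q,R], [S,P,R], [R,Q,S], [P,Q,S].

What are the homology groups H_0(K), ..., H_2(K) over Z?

H_0 = Z,  H_1 = 0,  H_2 = Z.

Order the vertices as P < Q < R < S. Listing each simplex with vertices in this order, K has dimension 2 with simplices:

  0-simplices (4): P, Q, R, S
  1-simplices (6): PQ, PR, PS, QR, QS, RS
  2-simplices (4): PQR, PQS, PRS, QRS

Hence C_0 ≅ Z^4, C_1 ≅ Z^6, C_2 ≅ Z^4.

Boundary ∂_1: C_1 → C_0 is given by ∂[p,q] = [q] − [p].
The resulting 4×6 matrix has rank 3, and its Smith normal form has invariant factors (1,1,1).

The boundary map ∂_2: C_2 → C_1 maps a triangle to the signed sum of its edges. For instance
  ∂PQS = QS − PS + PQ,
  ∂QRS = RS − QS + QR.
As a 6×4 matrix over Z this has rank 3, with invariant factors (1,1,1).

Reading off H_k = ker ∂_k / im ∂_{k+1}:

  H_0: rank C_0 − rank ∂_1 = 4 − 3 = 1, and the invariant factors of ∂_1 are all 1, so H_0 ≅ Z.
  H_1: rank ker ∂_1 − rank ∂_2 = (6 − 3) − 3 = 0, and the invariant factors of ∂_2 are all 1, so H_1 ≅ 0.
  H_2: rank ker ∂_2 − rank ∂_3 = (4 − 3) − 0 = 1, and there is no ∂_3, so H_2 ≅ Z.

As a check, the Euler characteristic is 4 − 6 + 4 = 2, which agrees with 1 − 0 + 1 = 2.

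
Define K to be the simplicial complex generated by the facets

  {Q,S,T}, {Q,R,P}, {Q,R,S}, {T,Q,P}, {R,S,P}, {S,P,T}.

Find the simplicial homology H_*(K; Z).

K has 5 vertices, 9 edges, 6 triangles.
rank ∂_0 = 0, rank ∂_1 = 4 ⇒ b_0 = 5 − 0 − 4 = 1; all invariant factors of ∂_1 are 1 so no torsion. So H_0 ≅ Z.
rank ∂_1 = 4, rank ∂_2 = 5 ⇒ b_1 = 9 − 4 − 5 = 0; all invariant factors of ∂_2 are 1 so no torsion. So H_1 ≅ 0.
rank ∂_2 = 5, rank ∂_3 = 0 ⇒ b_2 = 6 − 5 − 0 = 1. So H_2 ≅ Z.

H_0 = Z,  H_1 = 0,  H_2 = Z.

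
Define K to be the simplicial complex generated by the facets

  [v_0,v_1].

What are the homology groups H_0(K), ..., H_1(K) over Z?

H_0 = Z,  H_1 = 0.

Take the total order v_0 < v_1 on the vertex set. Then K (dimension 1) consists of the simplices:

  0-simplices (2): [v_0], [v_1]
  1-simplices (1): [v_0,v_1]

so the chain groups are C_0 ≅ Z^2, C_1 ≅ Z^1.

∂_1: C_1 → C_0 maps an edge to its endpoints' difference, ∂[p,q] = q − p. For instance
  ∂[v_0,v_1] = [v_1] − [v_0].
As a 2×1 matrix over Z this has rank 1, with invariant factors (1).

Now H_k = ker ∂_k / im ∂_{k+1}, so:

  H_0: rank C_0 − rank ∂_1 = 2 − 1 = 1, and the invariant factors of ∂_1 are all 1, so H_0 = Z.
  H_1: rank ker ∂_1 − rank ∂_2 = (1 − 1) − 0 = 0, and there is no ∂_2, so H_1 = 0.

As a check, the Euler characteristic is 2 − 1 = 1, which agrees with 1 − 0 = 1.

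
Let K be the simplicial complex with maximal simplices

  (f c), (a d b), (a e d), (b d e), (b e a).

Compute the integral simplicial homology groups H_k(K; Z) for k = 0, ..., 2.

We work with the vertex ordering a < b < c < d < e < f. The simplices of K, each written with vertices in increasing order, are:

  0-simplices (6): a, b, c, d, e, f
  1-simplices (7): ab, ad, ae, bd, be, cf, de
  2-simplices (4): abd, abe, ade, bde

so the chain groups are C_0 ≅ Z^6, C_1 ≅ Z^7, C_2 ≅ Z^4.

∂_1: C_1 → C_0 sends each edge [p,q] (with p < q) to q − p.
The resulting 6×7 matrix has rank 4, and its Smith normal form has invariant factors (1,1,1,1).

Boundary ∂_2: C_2 → C_1 maps a triangle to the signed sum of its edges. For instance
  ∂bde = de − be + bd,
  ∂ade = de − ae + ad.
As a 7×4 matrix over Z this has rank 3, with invariant factors (1,1,1).

Now H_k = ker ∂_k / im ∂_{k+1}, so:

  H_0: rank C_0 − rank ∂_1 = 6 − 4 = 2, and the invariant factors of ∂_1 are all 1, so H_0 = Z^2.
  H_1: rank ker ∂_1 − rank ∂_2 = (7 − 4) − 3 = 0, and the invariant factors of ∂_2 are all 1, so H_1 = 0.
  H_2: rank ker ∂_2 − rank ∂_3 = (4 − 3) − 0 = 1, and there is no ∂_3, so H_2 = Z.

As a check, the Euler characteristic is 6 − 7 + 4 = 3, which agrees with 2 − 0 + 1 = 3.
(K is a triangulation of the disjoint union of the 2-sphere S^2 and the 1-simplex.)

H_0 ≅ Z^2,  H_1 = 0,  H_2 ≅ Z.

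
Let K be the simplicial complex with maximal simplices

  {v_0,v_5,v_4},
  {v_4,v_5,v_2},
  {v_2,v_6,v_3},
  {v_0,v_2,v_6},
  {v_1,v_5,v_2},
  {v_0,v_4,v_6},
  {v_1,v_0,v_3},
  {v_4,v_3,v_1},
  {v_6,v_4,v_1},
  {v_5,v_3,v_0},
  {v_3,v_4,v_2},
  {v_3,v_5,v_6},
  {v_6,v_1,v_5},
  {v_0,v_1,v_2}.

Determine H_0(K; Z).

H_0 ≅ Z.

Order the vertices as v_0 < v_1 < v_2 < v_3 < v_4 < v_5 < v_6. Listing each simplex with vertices in this order, K has dimension 2 with simplices:

  0-simplices (7): [v_0], [v_1], [v_2], [v_3], [v_4], [v_5], [v_6]
  1-simplices (21): (21 of them)
  2-simplices (14): (14 of them)

so the chain groups are C_0 ≅ Z^7, C_1 ≅ Z^21, C_2 ≅ Z^14.

∂_1: C_1 → C_0 maps an edge to its endpoints' difference, ∂[p,q] = q − p.
The resulting 7×21 matrix has rank 6, and its Smith normal form has invariant factors (1,1,1,1,1,1).

∂_2: C_2 → C_1 sends each 2-simplex [p,q,r] to [q,r] − [p,r] + [p,q]. For instance
  ∂[v_2,v_4,v_5] = [v_4,v_5] − [v_2,v_5] + [v_2,v_4],
  ∂[v_0,v_4,v_6] = [v_4,v_6] − [v_0,v_6] + [v_0,v_4].
The 21×14 boundary matrix has rank 13 and Smith normal form diag(1,1,1,1,1,1,1,1,1,1,1,1,1).

Reading off H_k = ker ∂_k / im ∂_{k+1}:

  H_0: rank C_0 − rank ∂_1 = 7 − 6 = 1, and the invariant factors of ∂_1 are all 1, so H_0 = Z.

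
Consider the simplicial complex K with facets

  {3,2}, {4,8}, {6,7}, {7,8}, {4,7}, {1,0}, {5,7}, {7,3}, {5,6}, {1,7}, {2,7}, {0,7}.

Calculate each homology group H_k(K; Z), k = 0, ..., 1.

Fix the vertex order 0 < 1 < 2 < 3 < 4 < 5 < 6 < 7 < 8 and write every simplex with vertices in increasing order. Then dim K = 1 and the simplices of K are:

  0-simplices (9): [0], [1], [2], [3], [4], [5], [6], [7], [8]
  1-simplices (12): [0,1], [0,7], [1,7], [2,3], [2,7], [3,7], [4,7], [4,8], [5,6], [5,7], [6,7], [7,8]

so the chain groups are C_0 ≅ Z^9, C_1 ≅ Z^12.

∂_1: C_1 → C_0 maps an edge to its endpoints' difference, ∂[p,q] = q − p.
The 9×12 boundary matrix has rank 8 and Smith normal form diag(1,1,1,1,1,1,1,1).

Now H_k = ker ∂_k / im ∂_{k+1}, so:

  H_0: rank C_0 − rank ∂_1 = 9 − 8 = 1, and the invariant factors of ∂_1 are all 1, so H_0 ≅ Z.
  H_1: rank ker ∂_1 − rank ∂_2 = (12 − 8) − 0 = 4, and there is no ∂_2, so H_1 ≅ Z^4.

As a check, the Euler characteristic is 9 − 12 = -3, which agrees with 1 − 4 = -3.

H_0 = Z,  H_1 = Z^4.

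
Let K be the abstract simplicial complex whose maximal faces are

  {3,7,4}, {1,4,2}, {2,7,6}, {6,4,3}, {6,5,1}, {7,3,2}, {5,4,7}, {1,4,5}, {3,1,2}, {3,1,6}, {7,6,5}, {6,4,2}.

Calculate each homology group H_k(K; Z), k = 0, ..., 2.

H_0 ≅ Z,  H_1 ≅ Z/2,  H_2 = 0.

Order the vertices as 1 < 2 < 3 < 4 < 5 < 6 < 7. Listing each simplex with vertices in this order, K has dimension 2 with simplices:

  0-simplices (7): [1], [2], [3], [4], [5], [6], [7]
  1-simplices (18): [1,2], [1,3], [1,4], [1,5], [1,6], [2,3], [2,4], [2,6], [2,7], [3,4], [3,6], [3,7], [4,5], [4,6], [4,7], [5,6], [5,7], [6,7]
  2-simplices (12): [1,2,3], [1,2,4], [1,3,6], [1,4,5], [1,5,6], [2,3,7], [2,4,6], [2,6,7], [3,4,6], [3,4,7], [4,5,7], [5,6,7]

giving chain groups C_0 ≅ Z^7, C_1 ≅ Z^18, C_2 ≅ Z^12.

The boundary map ∂_1: C_1 → C_0 sends each edge [p,q] (with p < q) to q − p.
As a 7×18 matrix over Z this has rank 6, with invariant factors (1,1,1,1,1,1).

∂_2: C_2 → C_1 sends each 2-simplex [p,q,r] to [q,r] − [p,r] + [p,q]. For instance
  ∂[1,5,6] = [5,6] − [1,6] + [1,5],
  ∂[1,3,6] = [3,6] − [1,6] + [1,3].
This gives a 18×12 integer matrix of rank 12; reducing to Smith normal form yields diagonal entries (1,1,1,1,1,1,1,1,1,1,1,2).

Now H_k = ker ∂_k / im ∂_{k+1}, so:

  H_0: rank C_0 − rank ∂_1 = 7 − 6 = 1, and the invariant factors of ∂_1 are all 1, so H_0 = Z.
  H_1: rank ker ∂_1 − rank ∂_2 = (18 − 6) − 12 = 0, and ∂_2 has invariant factor 2 > 1, so H_1 = Z/2.
  H_2: rank ker ∂_2 − rank ∂_3 = (12 − 12) − 0 = 0, and there is no ∂_3, so H_2 = 0.

As a check, the Euler characteristic is 7 − 18 + 12 = 1, which agrees with 1 − 0 + 0 = 1.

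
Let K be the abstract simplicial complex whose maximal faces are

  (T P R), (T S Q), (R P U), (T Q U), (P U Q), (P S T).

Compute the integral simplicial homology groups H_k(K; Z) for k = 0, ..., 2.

H_0 = Z,  H_1 = Z,  H_2 = 0.

K has 6 vertices, 12 edges, 6 triangles.
rank ∂_0 = 0, rank ∂_1 = 5 ⇒ b_0 = 6 − 0 − 5 = 1; all invariant factors of ∂_1 are 1 so no torsion. So H_0 = Z.
rank ∂_1 = 5, rank ∂_2 = 6 ⇒ b_1 = 12 − 5 − 6 = 1; all invariant factors of ∂_2 are 1 so no torsion. So H_1 = Z.
rank ∂_2 = 6, rank ∂_3 = 0 ⇒ b_2 = 6 − 6 − 0 = 0. So H_2 = 0.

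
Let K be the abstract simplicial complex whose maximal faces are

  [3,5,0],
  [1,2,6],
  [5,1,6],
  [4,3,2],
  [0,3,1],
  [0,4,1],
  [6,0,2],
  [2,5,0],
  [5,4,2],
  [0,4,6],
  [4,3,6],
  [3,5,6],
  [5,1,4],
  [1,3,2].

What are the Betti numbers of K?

b_0 = 1, b_1 = 2, b_2 = 1.

K has 7 vertices, 21 edges, 14 triangles.
rank ∂_0 = 0, rank ∂_1 = 6 ⇒ b_0 = 7 − 0 − 6 = 1; all invariant factors of ∂_1 are 1 so no torsion. So H_0 = Z.
rank ∂_1 = 6, rank ∂_2 = 13 ⇒ b_1 = 21 − 6 − 13 = 2; all invariant factors of ∂_2 are 1 so no torsion. So H_1 = Z^2.
rank ∂_2 = 13, rank ∂_3 = 0 ⇒ b_2 = 14 − 13 − 0 = 1. So H_2 = Z.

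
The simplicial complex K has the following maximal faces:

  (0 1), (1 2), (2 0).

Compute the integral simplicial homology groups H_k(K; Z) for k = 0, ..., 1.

H_0 ≅ Z,  H_1 ≅ Z.

Fix the vertex order 0 < 1 < 2 and write every simplex with vertices in increasing order. Then dim K = 1 and the simplices of K are:

  0-simplices (3): [0], [1], [2]
  1-simplices (3): [0,1], [0,2], [1,2]

giving chain groups C_0 ≅ Z^3, C_1 ≅ Z^3.

The boundary map ∂_1: C_1 → C_0 maps an edge to its endpoints' difference, ∂[p,q] = q − p.
The 3×3 boundary matrix has rank 2 and Smith normal form diag(1,1).

From H_k ≅ ker(∂_k) / im(∂_{k+1}) we obtain:

  H_0: rank C_0 − rank ∂_1 = 3 − 2 = 1, and the invariant factors of ∂_1 are all 1, so H_0 ≅ Z.
  H_1: rank ker ∂_1 − rank ∂_2 = (3 − 2) − 0 = 1, and there is no ∂_2, so H_1 ≅ Z.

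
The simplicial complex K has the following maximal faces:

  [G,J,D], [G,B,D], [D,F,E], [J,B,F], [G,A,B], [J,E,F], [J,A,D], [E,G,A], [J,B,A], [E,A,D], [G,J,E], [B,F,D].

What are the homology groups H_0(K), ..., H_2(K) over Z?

H_0 ≅ Z,  H_1 ≅ Z/2,  H_2 = 0.

K has 7 vertices, 18 edges, 12 triangles.
rank ∂_0 = 0, rank ∂_1 = 6 ⇒ b_0 = 7 − 0 − 6 = 1; all invariant factors of ∂_1 are 1 so no torsion. So H_0 = Z.
rank ∂_1 = 6, rank ∂_2 = 12 ⇒ b_1 = 18 − 6 − 12 = 0; ∂_2 has invariant factor(s) [2] giving torsion. So H_1 = Z/2.
rank ∂_2 = 12, rank ∂_3 = 0 ⇒ b_2 = 12 − 12 − 0 = 0. So H_2 = 0.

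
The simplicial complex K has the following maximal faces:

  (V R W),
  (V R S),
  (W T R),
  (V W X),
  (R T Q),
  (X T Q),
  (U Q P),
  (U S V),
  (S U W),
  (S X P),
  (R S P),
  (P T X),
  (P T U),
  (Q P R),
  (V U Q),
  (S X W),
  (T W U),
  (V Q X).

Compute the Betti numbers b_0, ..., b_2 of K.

Take the total order P < Q < R < S < T < U < V < W < X on the vertex set. Then K (dimension 2) consists of the simplices:

  0-simplices (9): P, Q, R, S, T, U, V, W, X
  1-simplices (27): PQ, PR, PS, PT, PU, PX, QR, QT, QU, QV, QX, RS, RT, RV, RW, SU, SV, SW, SX, TU, TW, TX, UV, UW, VW, VX, WX
  2-simplices (18): PQR, PQU, PRS, PSX, PTU, PTX, QRT, QTX, QUV, QVX, RSV, RTW, RVW, SUV, SUW, SWX, TUW, VWX

so the chain groups are C_0 ≅ Z^9, C_1 ≅ Z^27, C_2 ≅ Z^18.

Boundary ∂_1: C_1 → C_0 maps an edge to its endpoints' difference, ∂[p,q] = q − p. For instance
  ∂SX = X − S.
This gives a 9×27 integer matrix of rank 8; reducing to Smith normal form yields diagonal entries (1,1,1,1,1,1,1,1).

Boundary ∂_2: C_2 → C_1 sends each 2-simplex [p,q,r] to [q,r] − [p,r] + [p,q]. For instance
  ∂RSV = SV − RV + RS,
  ∂SUW = UW − SW + SU.
As a 27×18 matrix over Z this has rank 18, with invariant factors (1,1,1,1,1,1,1,1,1,1,1,1,1,1,1,1,1,2).

Now H_k = ker ∂_k / im ∂_{k+1}, so:

  H_0: rank C_0 − rank ∂_1 = 9 − 8 = 1, and the invariant factors of ∂_1 are all 1, so H_0 ≅ Z.
  H_1: rank ker ∂_1 − rank ∂_2 = (27 − 8) − 18 = 1, and ∂_2 has invariant factor 2 > 1, so H_1 ≅ Z ⊕ Z_2.
  H_2: rank ker ∂_2 − rank ∂_3 = (18 − 18) − 0 = 0, and there is no ∂_3, so H_2 ≅ 0.

Hence the Betti numbers are b_0 = 1, b_1 = 1, b_2 = 0.

b_0 = 1, b_1 = 1, b_2 = 0.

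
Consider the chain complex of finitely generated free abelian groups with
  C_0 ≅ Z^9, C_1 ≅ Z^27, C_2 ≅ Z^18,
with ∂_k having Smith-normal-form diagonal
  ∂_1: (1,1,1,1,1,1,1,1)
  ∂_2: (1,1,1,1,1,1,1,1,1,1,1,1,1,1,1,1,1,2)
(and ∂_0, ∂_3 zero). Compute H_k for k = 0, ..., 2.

H_0: b_0 = 9 − 0 − 8 = 1; torsion from ∂_1 factors > 1: none. So H_0 ≅ Z.
H_1: b_1 = 27 − 8 − 18 = 1; torsion from ∂_2 factors > 1: [2]. So H_1 ≅ Z ⊕ Z/2.
H_2: b_2 = 18 − 18 − 0 = 0; torsion from ∂_3 factors > 1: none. So H_2 ≅ 0.

H_0 ≅ Z,  H_1 ≅ Z ⊕ Z/2,  H_2 = 0.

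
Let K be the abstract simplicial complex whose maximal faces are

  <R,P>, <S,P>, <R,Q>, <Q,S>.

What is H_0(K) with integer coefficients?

We work with the vertex ordering P < Q < R < S. The simplices of K, each written with vertices in increasing order, are:

  0-simplices (4): P, Q, R, S
  1-simplices (4): PR, PS, QR, QS

Hence C_0 ≅ Z^4, C_1 ≅ Z^4.

∂_1: C_1 → C_0 is given by ∂[p,q] = [q] − [p].
The 4×4 boundary matrix has rank 3 and Smith normal form diag(1,1,1).

From H_k ≅ ker(∂_k) / im(∂_{k+1}) we obtain:

  H_0: rank C_0 − rank ∂_1 = 4 − 3 = 1, and the invariant factors of ∂_1 are all 1, so H_0 = Z.

H_0 = Z.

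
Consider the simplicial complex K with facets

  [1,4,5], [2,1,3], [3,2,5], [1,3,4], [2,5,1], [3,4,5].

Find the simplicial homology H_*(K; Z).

Order the vertices as 1 < 2 < 3 < 4 < 5. Listing each simplex with vertices in this order, K has dimension 2 with simplices:

  0-simplices (5): [1], [2], [3], [4], [5]
  1-simplices (9): [1,2], [1,3], [1,4], [1,5], [2,3], [2,5], [3,4], [3,5], [4,5]
  2-simplices (6): [1,2,3], [1,2,5], [1,3,4], [1,4,5], [2,3,5], [3,4,5]

giving chain groups C_0 ≅ Z^5, C_1 ≅ Z^9, C_2 ≅ Z^6.

Boundary ∂_1: C_1 → C_0 is given by ∂[p,q] = [q] − [p]. For instance
  ∂[4,5] = [5] − [4].
The resulting 5×9 matrix has rank 4, and its Smith normal form has invariant factors (1,1,1,1).

Boundary ∂_2: C_2 → C_1 maps a triangle to the signed sum of its edges. For instance
  ∂[1,4,5] = [4,5] − [1,5] + [1,4],
  ∂[1,3,4] = [3,4] − [1,4] + [1,3].
As a 9×6 matrix over Z this has rank 5, with invariant factors (1,1,1,1,1).

Computing H_k = (kernel of ∂_k) / (image of ∂_{k+1}):

  H_0: rank C_0 − rank ∂_1 = 5 − 4 = 1, and the invariant factors of ∂_1 are all 1, so H_0 ≅ Z.
  H_1: rank ker ∂_1 − rank ∂_2 = (9 − 4) − 5 = 0, and the invariant factors of ∂_2 are all 1, so H_1 ≅ 0.
  H_2: rank ker ∂_2 − rank ∂_3 = (6 − 5) − 0 = 1, and there is no ∂_3, so H_2 ≅ Z.

As a check, the Euler characteristic is 5 − 9 + 6 = 2, which agrees with 1 − 0 + 1 = 2.

H_0 = Z,  H_1 = 0,  H_2 = Z.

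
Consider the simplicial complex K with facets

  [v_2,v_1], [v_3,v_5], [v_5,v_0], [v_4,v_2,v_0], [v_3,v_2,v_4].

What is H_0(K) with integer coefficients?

H_0 ≅ Z.

We work with the vertex ordering v_0 < v_1 < v_2 < v_3 < v_4 < v_5. The simplices of K, each written with vertices in increasing order, are:

  0-simplices (6): [v_0], [v_1], [v_2], [v_3], [v_4], [v_5]
  1-simplices (8): [v_0,v_2], [v_0,v_4], [v_0,v_5], [v_1,v_2], [v_2,v_3], [v_2,v_4], [v_3,v_4], [v_3,v_5]
  2-simplices (2): [v_0,v_2,v_4], [v_2,v_3,v_4]

Hence C_0 ≅ Z^6, C_1 ≅ Z^8, C_2 ≅ Z^2.

∂_1: C_1 → C_0 sends each edge [p,q] (with p < q) to q − p. For instance
  ∂[v_0,v_2] = [v_2] − [v_0].
This gives a 6×8 integer matrix of rank 5; reducing to Smith normal form yields diagonal entries (1,1,1,1,1).

Boundary ∂_2: C_2 → C_1 maps a triangle to the signed sum of its edges. For instance
  ∂[v_0,v_2,v_4] = [v_2,v_4] − [v_0,v_4] + [v_0,v_2],
  ∂[v_2,v_3,v_4] = [v_3,v_4] − [v_2,v_4] + [v_2,v_3].
The 8×2 boundary matrix has rank 2 and Smith normal form diag(1,1).

Now H_k = ker ∂_k / im ∂_{k+1}, so:

  H_0: rank C_0 − rank ∂_1 = 6 − 5 = 1, and the invariant factors of ∂_1 are all 1, so H_0 ≅ Z.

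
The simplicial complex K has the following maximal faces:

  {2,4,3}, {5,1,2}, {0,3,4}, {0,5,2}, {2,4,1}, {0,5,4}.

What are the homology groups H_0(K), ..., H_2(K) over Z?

H_0 = Z,  H_1 = Z,  H_2 = 0.

K has 6 vertices, 12 edges, 6 triangles.
rank ∂_0 = 0, rank ∂_1 = 5 ⇒ b_0 = 6 − 0 − 5 = 1; all invariant factors of ∂_1 are 1 so no torsion. So H_0 ≅ Z.
rank ∂_1 = 5, rank ∂_2 = 6 ⇒ b_1 = 12 − 5 − 6 = 1; all invariant factors of ∂_2 are 1 so no torsion. So H_1 ≅ Z.
rank ∂_2 = 6, rank ∂_3 = 0 ⇒ b_2 = 6 − 6 − 0 = 0. So H_2 ≅ 0.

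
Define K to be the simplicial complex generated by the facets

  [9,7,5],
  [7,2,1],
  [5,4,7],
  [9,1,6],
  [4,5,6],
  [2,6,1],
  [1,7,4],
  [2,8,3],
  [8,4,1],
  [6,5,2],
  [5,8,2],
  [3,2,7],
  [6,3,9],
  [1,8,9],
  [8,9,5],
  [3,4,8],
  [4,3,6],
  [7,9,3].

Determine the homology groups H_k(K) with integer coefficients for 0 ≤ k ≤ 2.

K has 9 vertices, 27 edges, 18 triangles.
rank ∂_0 = 0, rank ∂_1 = 8 ⇒ b_0 = 9 − 0 − 8 = 1; all invariant factors of ∂_1 are 1 so no torsion. So H_0 ≅ Z.
rank ∂_1 = 8, rank ∂_2 = 17 ⇒ b_1 = 27 − 8 − 17 = 2; all invariant factors of ∂_2 are 1 so no torsion. So H_1 ≅ Z^2.
rank ∂_2 = 17, rank ∂_3 = 0 ⇒ b_2 = 18 − 17 − 0 = 1. So H_2 ≅ Z.

H_0 = Z,  H_1 = Z^2,  H_2 = Z.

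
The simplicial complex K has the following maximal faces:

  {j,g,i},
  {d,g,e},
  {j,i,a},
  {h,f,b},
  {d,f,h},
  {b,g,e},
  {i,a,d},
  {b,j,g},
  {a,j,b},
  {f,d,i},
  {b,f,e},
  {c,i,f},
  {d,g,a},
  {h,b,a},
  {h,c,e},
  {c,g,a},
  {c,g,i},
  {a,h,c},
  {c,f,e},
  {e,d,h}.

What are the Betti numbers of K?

We work with the vertex ordering a < b < c < d < e < f < g < h < i < j. The simplices of K, each written with vertices in increasing order, are:

  0-simplices (10): a, b, c, d, e, f, g, h, i, j
  1-simplices (30): ab, ac, ad, ag, ah, ai, aj, be, bf, bg, bh, bj, ce, cf, cg, ch, ci, de, df, dg, dh, di, ef, eg, eh, fh, fi, gi, gj, ij
  2-simplices (20): abh, abj, acg, ach, adg, adi, aij, bef, beg, bfh, bgj, cef, ceh, cfi, cgi, deg, deh, dfh, dfi, gij

Hence C_0 ≅ Z^10, C_1 ≅ Z^30, C_2 ≅ Z^20.

∂_1: C_1 → C_0 sends each edge [p,q] (with p < q) to q − p. For instance
  ∂eh = h − e.
The resulting 10×30 matrix has rank 9, and its Smith normal form has invariant factors (1,1,1,1,1,1,1,1,1).

Boundary ∂_2: C_2 → C_1 sends each 2-simplex [p,q,r] to [q,r] − [p,r] + [p,q]. For instance
  ∂cgi = gi − ci + cg,
  ∂bfh = fh − bh + bf.
The 30×20 boundary matrix has rank 20 and Smith normal form diag(1,1,1,1,1,1,1,1,1,1,1,1,1,1,1,1,1,1,1,2).

Reading off H_k = ker ∂_k / im ∂_{k+1}:

  H_0: rank C_0 − rank ∂_1 = 10 − 9 = 1, and the invariant factors of ∂_1 are all 1, so H_0 ≅ Z.
  H_1: rank ker ∂_1 − rank ∂_2 = (30 − 9) − 20 = 1, and ∂_2 has invariant factor 2 > 1, so H_1 ≅ Z ⊕ Z/2.
  H_2: rank ker ∂_2 − rank ∂_3 = (20 − 20) − 0 = 0, and there is no ∂_3, so H_2 ≅ 0.

Hence the Betti numbers are b_0 = 1, b_1 = 1, b_2 = 0.

b_0 = 1, b_1 = 1, b_2 = 0.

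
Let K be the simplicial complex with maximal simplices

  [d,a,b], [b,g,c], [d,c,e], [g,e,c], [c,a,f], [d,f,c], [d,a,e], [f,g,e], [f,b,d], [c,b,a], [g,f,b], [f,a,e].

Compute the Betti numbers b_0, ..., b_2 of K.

Fix the vertex order a < b < c < d < e < f < g and write every simplex with vertices in increasing order. Then dim K = 2 and the simplices of K are:

  0-simplices (7): a, b, c, d, e, f, g
  1-simplices (18): ab, ac, ad, ae, af, bc, bd, bf, bg, cd, ce, cf, cg, de, df, ef, eg, fg
  2-simplices (12): abc, abd, acf, ade, aef, bcg, bdf, bfg, cde, cdf, ceg, efg

Hence C_0 ≅ Z^7, C_1 ≅ Z^18, C_2 ≅ Z^12.

∂_1: C_1 → C_0 sends each edge [p,q] (with p < q) to q − p. For instance
  ∂fg = g − f.
The 7×18 boundary matrix has rank 6 and Smith normal form diag(1,1,1,1,1,1).

Boundary ∂_2: C_2 → C_1 acts by ∂[p,q,r] = [q,r] − [p,r] + [p,q]. For instance
  ∂bcg = cg − bg + bc,
  ∂efg = fg − eg + ef.
The resulting 18×12 matrix has rank 12, and its Smith normal form has invariant factors (1,1,1,1,1,1,1,1,1,1,1,2).

Computing H_k = (kernel of ∂_k) / (image of ∂_{k+1}):

  H_0: rank C_0 − rank ∂_1 = 7 − 6 = 1, and the invariant factors of ∂_1 are all 1, so H_0 ≅ Z.
  H_1: rank ker ∂_1 − rank ∂_2 = (18 − 6) − 12 = 0, and ∂_2 has invariant factor 2 > 1, so H_1 ≅ Z/2Z.
  H_2: rank ker ∂_2 − rank ∂_3 = (12 − 12) − 0 = 0, and there is no ∂_3, so H_2 ≅ 0.

As a check, the Euler characteristic is 7 − 18 + 12 = 1, which agrees with 1 − 0 + 0 = 1.

Hence the Betti numbers are b_0 = 1, b_1 = 0, b_2 = 0.

b_0 = 1, b_1 = 0, b_2 = 0.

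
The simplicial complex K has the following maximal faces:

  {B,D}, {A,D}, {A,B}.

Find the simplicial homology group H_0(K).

Take the total order A < B < D on the vertex set. Then K (dimension 1) consists of the simplices:

  0-simplices (3): A, B, D
  1-simplices (3): AB, AD, BD

so the chain groups are C_0 ≅ Z^3, C_1 ≅ Z^3.

Boundary ∂_1: C_1 → C_0 is given by ∂[p,q] = [q] − [p]. For instance
  ∂AB = B − A.
This gives a 3×3 integer matrix of rank 2; reducing to Smith normal form yields diagonal entries (1,1).

From H_k ≅ ker(∂_k) / im(∂_{k+1}) we obtain:

  H_0: rank C_0 − rank ∂_1 = 3 − 2 = 1, and the invariant factors of ∂_1 are all 1, so H_0 ≅ Z.

(K is a triangulation of the circle S^1.)

H_0 = Z.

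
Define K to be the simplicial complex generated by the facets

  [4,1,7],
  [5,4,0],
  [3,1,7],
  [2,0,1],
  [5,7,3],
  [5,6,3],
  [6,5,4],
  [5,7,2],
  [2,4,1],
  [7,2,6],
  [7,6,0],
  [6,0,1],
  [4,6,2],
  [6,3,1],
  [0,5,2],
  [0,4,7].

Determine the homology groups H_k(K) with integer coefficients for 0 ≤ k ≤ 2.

H_0 = Z,  H_1 = Z^2,  H_2 = Z.

Order the vertices as 0 < 1 < 2 < 3 < 4 < 5 < 6 < 7. Listing each simplex with vertices in this order, K has dimension 2 with simplices:

  0-simplices (8): [0], [1], [2], [3], [4], [5], [6], [7]
  1-simplices (24): (24 of them)
  2-simplices (16): [0,1,2], [0,1,6], [0,2,5], [0,4,5], [0,4,7], [0,6,7], [1,2,4], [1,3,6], [1,3,7], [1,4,7], [2,4,6], [2,5,7], [2,6,7], [3,5,6], [3,5,7], [4,5,6]

giving chain groups C_0 ≅ Z^8, C_1 ≅ Z^24, C_2 ≅ Z^16.

Boundary ∂_1: C_1 → C_0 sends each edge [p,q] (with p < q) to q − p. For instance
  ∂[0,6] = [6] − [0].
As a 8×24 matrix over Z this has rank 7, with invariant factors (1,1,1,1,1,1,1).

The boundary map ∂_2: C_2 → C_1 acts by ∂[p,q,r] = [q,r] − [p,r] + [p,q]. For instance
  ∂[3,5,7] = [5,7] − [3,7] + [3,5],
  ∂[0,4,7] = [4,7] − [0,7] + [0,4].
This gives a 24×16 integer matrix of rank 15; reducing to Smith normal form yields diagonal entries (1,1,1,1,1,1,1,1,1,1,1,1,1,1,1).

From H_k ≅ ker(∂_k) / im(∂_{k+1}) we obtain:

  H_0: rank C_0 − rank ∂_1 = 8 − 7 = 1, and the invariant factors of ∂_1 are all 1, so H_0 ≅ Z.
  H_1: rank ker ∂_1 − rank ∂_2 = (24 − 7) − 15 = 2, and the invariant factors of ∂_2 are all 1, so H_1 ≅ Z^2.
  H_2: rank ker ∂_2 − rank ∂_3 = (16 − 15) − 0 = 1, and there is no ∂_3, so H_2 ≅ Z.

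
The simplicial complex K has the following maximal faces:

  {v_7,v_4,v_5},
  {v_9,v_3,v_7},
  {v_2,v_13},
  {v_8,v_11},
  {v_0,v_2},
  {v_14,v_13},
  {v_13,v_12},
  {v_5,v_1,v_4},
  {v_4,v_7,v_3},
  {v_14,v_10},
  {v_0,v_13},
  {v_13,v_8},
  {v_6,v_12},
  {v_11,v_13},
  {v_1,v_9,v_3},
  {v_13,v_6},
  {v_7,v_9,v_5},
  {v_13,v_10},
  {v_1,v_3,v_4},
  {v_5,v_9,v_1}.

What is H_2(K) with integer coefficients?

K has 15 vertices, 24 edges, 8 triangles.
rank ∂_2 = 7, rank ∂_3 = 0 ⇒ b_2 = 8 − 7 − 0 = 1. So H_2 = Z.

H_2 = Z.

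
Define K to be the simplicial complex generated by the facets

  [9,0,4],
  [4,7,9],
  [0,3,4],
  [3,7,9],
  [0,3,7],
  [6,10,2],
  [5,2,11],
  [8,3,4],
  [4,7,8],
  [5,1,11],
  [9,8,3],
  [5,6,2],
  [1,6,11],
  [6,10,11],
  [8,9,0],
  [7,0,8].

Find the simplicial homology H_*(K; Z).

Order the vertices as 0 < 1 < 2 < 3 < 4 < 5 < 6 < 7 < 8 < 9 < 10 < 11. Listing each simplex with vertices in this order, K has dimension 2 with simplices:

  0-simplices (12): [0], [1], [2], [3], [4], [5], [6], [7], [8], [9], [10], [11]
  1-simplices (27): (27 of them)
  2-simplices (16): [0,3,4], [0,3,7], [0,4,9], [0,7,8], [0,8,9], [1,5,11], [1,6,11], [2,5,6], [2,5,11], [2,6,10], [3,4,8], [3,7,9], [3,8,9], [4,7,8], [4,7,9], [6,10,11]

so the chain groups are C_0 ≅ Z^12, C_1 ≅ Z^27, C_2 ≅ Z^16.

∂_1: C_1 → C_0 sends each edge [p,q] (with p < q) to q − p.
This gives a 12×27 integer matrix of rank 10; reducing to Smith normal form yields diagonal entries (1,1,1,1,1,1,1,1,1,1).

Boundary ∂_2: C_2 → C_1 sends each 2-simplex [p,q,r] to [q,r] − [p,r] + [p,q]. For instance
  ∂[3,7,9] = [7,9] − [3,9] + [3,7],
  ∂[1,5,11] = [5,11] − [1,11] + [1,5].
The 27×16 boundary matrix has rank 16 and Smith normal form diag(1,1,1,1,1,1,1,1,1,1,1,1,1,1,1,2).

Reading off H_k = ker ∂_k / im ∂_{k+1}:

  H_0: rank C_0 − rank ∂_1 = 12 − 10 = 2, and the invariant factors of ∂_1 are all 1, so H_0 ≅ Z^2.
  H_1: rank ker ∂_1 − rank ∂_2 = (27 − 10) − 16 = 1, and ∂_2 has invariant factor 2 > 1, so H_1 ≅ Z ⊕ Z/2Z.
  H_2: rank ker ∂_2 − rank ∂_3 = (16 − 16) − 0 = 0, and there is no ∂_3, so H_2 ≅ 0.

As a check, the Euler characteristic is 12 − 27 + 16 = 1, which agrees with 2 − 1 + 0 = 1.

H_0 = Z^2,  H_1 = Z ⊕ Z/2Z,  H_2 = 0.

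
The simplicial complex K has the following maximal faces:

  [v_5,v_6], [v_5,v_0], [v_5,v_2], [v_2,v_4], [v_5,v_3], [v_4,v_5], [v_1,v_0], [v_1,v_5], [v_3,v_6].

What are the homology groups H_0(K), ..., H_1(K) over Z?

K has 7 vertices, 9 edges.
rank ∂_0 = 0, rank ∂_1 = 6 ⇒ b_0 = 7 − 0 − 6 = 1; all invariant factors of ∂_1 are 1 so no torsion. So H_0 ≅ Z.
rank ∂_1 = 6, rank ∂_2 = 0 ⇒ b_1 = 9 − 6 − 0 = 3. So H_1 ≅ Z^3.

H_0 = Z,  H_1 = Z^3.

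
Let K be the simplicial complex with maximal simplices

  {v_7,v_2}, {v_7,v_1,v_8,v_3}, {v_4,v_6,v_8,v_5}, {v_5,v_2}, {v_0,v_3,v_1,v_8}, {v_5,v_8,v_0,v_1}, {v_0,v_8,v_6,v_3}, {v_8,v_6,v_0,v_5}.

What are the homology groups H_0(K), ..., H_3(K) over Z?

Take the total order v_0 < v_1 < v_2 < v_3 < v_4 < v_5 < v_6 < v_7 < v_8 on the vertex set. Then K (dimension 3) consists of the simplices:

  0-simplices (9): [v_0], [v_1], [v_2], [v_3], [v_4], [v_5], [v_6], [v_7], [v_8]
  1-simplices (21): (21 of them)
  2-simplices (18): (18 of them)
  3-simplices (6): [v_0,v_1,v_3,v_8], [v_0,v_1,v_5,v_8], [v_0,v_3,v_6,v_8], [v_0,v_5,v_6,v_8], [v_1,v_3,v_7,v_8], [v_4,v_5,v_6,v_8]

Hence C_0 ≅ Z^9, C_1 ≅ Z^21, C_2 ≅ Z^18, C_3 ≅ Z^6.

Boundary ∂_1: C_1 → C_0 maps an edge to its endpoints' difference, ∂[p,q] = q − p. For instance
  ∂[v_0,v_8] = [v_8] − [v_0].
The resulting 9×21 matrix has rank 8, and its Smith normal form has invariant factors (1,1,1,1,1,1,1,1).

The boundary map ∂_2: C_2 → C_1 maps a triangle to the signed sum of its edges. For instance
  ∂[v_4,v_6,v_8] = [v_6,v_8] − [v_4,v_8] + [v_4,v_6],
  ∂[v_0,v_3,v_6] = [v_3,v_6] − [v_0,v_6] + [v_0,v_3].
The 21×18 boundary matrix has rank 12 and Smith normal form diag(1,1,1,1,1,1,1,1,1,1,1,1).

Boundary ∂_3: C_3 → C_2 sends each 3-simplex σ to the alternating sum Σ_i (−1)^i (σ with its i-th vertex removed). For instance
  ∂[v_4,v_5,v_6,v_8] = [v_5,v_6,v_8] − [v_4,v_6,v_8] + [v_4,v_5,v_8] − [v_4,v_5,v_6],
  ∂[v_0,v_1,v_5,v_8] = [v_1,v_5,v_8] − [v_0,v_5,v_8] + [v_0,v_1,v_8] − [v_0,v_1,v_5].
The resulting 18×6 matrix has rank 6, and its Smith normal form has invariant factors (1,1,1,1,1,1).

Now H_k = ker ∂_k / im ∂_{k+1}, so:

  H_0: rank C_0 − rank ∂_1 = 9 − 8 = 1, and the invariant factors of ∂_1 are all 1, so H_0 = Z.
  H_1: rank ker ∂_1 − rank ∂_2 = (21 − 8) − 12 = 1, and the invariant factors of ∂_2 are all 1, so H_1 = Z.
  H_2: rank ker ∂_2 − rank ∂_3 = (18 − 12) − 6 = 0, and the invariant factors of ∂_3 are all 1, so H_2 = 0.
  H_3: rank ker ∂_3 − rank ∂_4 = (6 − 6) − 0 = 0, and there is no ∂_4, so H_3 = 0.

H_0 = Z,  H_1 = Z,  H_2 = 0,  H_3 = 0.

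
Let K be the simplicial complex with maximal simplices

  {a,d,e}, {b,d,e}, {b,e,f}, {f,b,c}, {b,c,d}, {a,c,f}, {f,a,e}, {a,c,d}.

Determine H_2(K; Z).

H_2 = Z.

Order the vertices as a < b < c < d < e < f. Listing each simplex with vertices in this order, K has dimension 2 with simplices:

  0-simplices (6): a, b, c, d, e, f
  1-simplices (12): ac, ad, ae, af, bc, bd, be, bf, cd, cf, de, ef
  2-simplices (8): acd, acf, ade, aef, bcd, bcf, bde, bef

Hence C_0 ≅ Z^6, C_1 ≅ Z^12, C_2 ≅ Z^8.

Boundary ∂_1: C_1 → C_0 maps an edge to its endpoints' difference, ∂[p,q] = q − p.
This gives a 6×12 integer matrix of rank 5; reducing to Smith normal form yields diagonal entries (1,1,1,1,1).

The boundary map ∂_2: C_2 → C_1 maps a triangle to the signed sum of its edges. For instance
  ∂acf = cf − af + ac,
  ∂bcd = cd − bd + bc.
The 12×8 boundary matrix has rank 7 and Smith normal form diag(1,1,1,1,1,1,1).

Computing H_k = (kernel of ∂_k) / (image of ∂_{k+1}):

  H_2: rank ker ∂_2 − rank ∂_3 = (8 − 7) − 0 = 1, and there is no ∂_3, so H_2 ≅ Z.

(K is a triangulation of the 2-sphere S^2.)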